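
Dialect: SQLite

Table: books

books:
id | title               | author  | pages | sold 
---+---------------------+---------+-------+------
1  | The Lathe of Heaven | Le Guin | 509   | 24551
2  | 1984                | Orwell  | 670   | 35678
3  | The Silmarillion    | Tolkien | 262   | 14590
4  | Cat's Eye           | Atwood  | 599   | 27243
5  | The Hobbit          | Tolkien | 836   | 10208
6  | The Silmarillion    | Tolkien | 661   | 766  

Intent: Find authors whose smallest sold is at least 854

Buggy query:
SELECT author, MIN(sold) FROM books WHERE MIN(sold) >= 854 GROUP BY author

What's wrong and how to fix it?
Bug: MIN() in WHERE is a misuse of aggregate

Fix: Use HAVING for the per-group MIN condition

Corrected query:
SELECT author, MIN(sold) FROM books GROUP BY author HAVING MIN(sold) >= 854

Result:
author  | MIN(sold)
--------+----------
Atwood  | 27243    
Le Guin | 24551    
Orwell  | 35678    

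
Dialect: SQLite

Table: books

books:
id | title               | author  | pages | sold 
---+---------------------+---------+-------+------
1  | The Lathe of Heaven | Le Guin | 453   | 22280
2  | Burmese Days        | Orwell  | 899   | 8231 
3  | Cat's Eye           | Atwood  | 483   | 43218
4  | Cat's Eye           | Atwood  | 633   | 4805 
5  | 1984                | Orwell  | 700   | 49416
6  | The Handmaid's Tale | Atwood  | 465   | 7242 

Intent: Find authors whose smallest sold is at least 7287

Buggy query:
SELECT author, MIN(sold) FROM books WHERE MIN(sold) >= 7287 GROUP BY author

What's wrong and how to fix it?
Bug: Aggregates like MIN are computed per group after WHERE runs

Fix: Use HAVING for the per-group MIN condition

Corrected query:
SELECT author, MIN(sold) FROM books GROUP BY author HAVING MIN(sold) >= 7287

Result:
author  | MIN(sold)
--------+----------
Le Guin | 22280    
Orwell  | 8231     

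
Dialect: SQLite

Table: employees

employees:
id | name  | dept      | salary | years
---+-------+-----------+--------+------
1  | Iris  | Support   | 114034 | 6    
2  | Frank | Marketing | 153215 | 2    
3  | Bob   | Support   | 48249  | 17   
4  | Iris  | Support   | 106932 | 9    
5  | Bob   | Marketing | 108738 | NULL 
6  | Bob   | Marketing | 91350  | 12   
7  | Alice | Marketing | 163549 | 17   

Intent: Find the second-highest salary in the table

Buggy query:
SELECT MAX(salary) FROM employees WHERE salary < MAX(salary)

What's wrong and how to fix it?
Bug: The inner MAX is an aggregate inside WHERE, which is not allowed

Fix: Compute the overall MAX in a subquery, then take MAX of rows below it

Corrected query:
SELECT MAX(salary) FROM employees WHERE salary < (SELECT MAX(salary) FROM employees)

Result:
MAX(salary)
-----------
153215     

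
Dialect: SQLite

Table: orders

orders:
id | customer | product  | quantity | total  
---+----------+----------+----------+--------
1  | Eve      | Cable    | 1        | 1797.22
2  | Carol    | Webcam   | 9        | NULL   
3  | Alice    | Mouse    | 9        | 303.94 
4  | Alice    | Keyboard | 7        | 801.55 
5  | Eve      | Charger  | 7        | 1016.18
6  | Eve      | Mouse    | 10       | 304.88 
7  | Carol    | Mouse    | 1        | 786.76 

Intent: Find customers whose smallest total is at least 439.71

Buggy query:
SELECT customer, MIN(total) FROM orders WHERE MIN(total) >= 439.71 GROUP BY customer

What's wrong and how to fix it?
Bug: MIN() in WHERE is a misuse of aggregate

Fix: Use HAVING for the per-group MIN condition

Corrected query:
SELECT customer, MIN(total) FROM orders GROUP BY customer HAVING MIN(total) >= 439.71

Result:
customer | MIN(total)
---------+-----------
Carol    | 786.76    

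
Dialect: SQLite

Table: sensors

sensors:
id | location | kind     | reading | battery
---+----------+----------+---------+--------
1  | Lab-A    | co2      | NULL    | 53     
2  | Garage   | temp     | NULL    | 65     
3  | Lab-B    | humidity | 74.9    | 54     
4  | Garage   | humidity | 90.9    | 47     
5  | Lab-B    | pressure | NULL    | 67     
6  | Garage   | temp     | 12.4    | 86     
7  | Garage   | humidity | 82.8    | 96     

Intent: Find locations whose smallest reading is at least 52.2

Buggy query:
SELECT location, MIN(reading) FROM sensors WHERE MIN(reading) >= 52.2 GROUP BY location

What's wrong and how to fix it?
Bug: MIN() in WHERE is a misuse of aggregate

Fix: Use HAVING for the per-group MIN condition

Corrected query:
SELECT location, MIN(reading) FROM sensors GROUP BY location HAVING MIN(reading) >= 52.2

Result:
location | MIN(reading)
---------+-------------
Lab-B    | 74.9        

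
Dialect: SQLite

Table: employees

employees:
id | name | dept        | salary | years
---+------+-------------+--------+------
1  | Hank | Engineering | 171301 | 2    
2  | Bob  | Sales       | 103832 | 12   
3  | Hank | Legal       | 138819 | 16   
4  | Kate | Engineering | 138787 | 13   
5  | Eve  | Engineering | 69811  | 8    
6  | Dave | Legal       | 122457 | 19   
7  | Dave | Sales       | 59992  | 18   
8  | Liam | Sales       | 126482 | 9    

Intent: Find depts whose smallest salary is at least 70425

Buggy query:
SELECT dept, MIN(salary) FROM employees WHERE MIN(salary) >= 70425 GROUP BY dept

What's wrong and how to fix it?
Bug: MIN() in WHERE is a misuse of aggregate

Fix: Use HAVING for the per-group MIN condition

Corrected query:
SELECT dept, MIN(salary) FROM employees GROUP BY dept HAVING MIN(salary) >= 70425

Result:
dept  | MIN(salary)
------+------------
Legal | 122457     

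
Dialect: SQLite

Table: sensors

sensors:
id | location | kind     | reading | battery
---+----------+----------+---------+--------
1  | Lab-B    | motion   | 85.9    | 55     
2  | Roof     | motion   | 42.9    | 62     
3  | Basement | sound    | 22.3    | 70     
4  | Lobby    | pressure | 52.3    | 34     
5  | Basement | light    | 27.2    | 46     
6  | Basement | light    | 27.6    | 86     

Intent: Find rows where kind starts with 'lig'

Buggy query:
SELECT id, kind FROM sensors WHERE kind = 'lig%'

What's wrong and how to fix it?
Bug: '=' compares the literal string including the % character; pattern matching needs LIKE

Fix: Replace '=' with LIKE so 'lig%' is treated as a pattern

Corrected query:
SELECT id, kind FROM sensors WHERE kind LIKE 'lig%'

Result:
id | kind 
---+------
5  | light
6  | light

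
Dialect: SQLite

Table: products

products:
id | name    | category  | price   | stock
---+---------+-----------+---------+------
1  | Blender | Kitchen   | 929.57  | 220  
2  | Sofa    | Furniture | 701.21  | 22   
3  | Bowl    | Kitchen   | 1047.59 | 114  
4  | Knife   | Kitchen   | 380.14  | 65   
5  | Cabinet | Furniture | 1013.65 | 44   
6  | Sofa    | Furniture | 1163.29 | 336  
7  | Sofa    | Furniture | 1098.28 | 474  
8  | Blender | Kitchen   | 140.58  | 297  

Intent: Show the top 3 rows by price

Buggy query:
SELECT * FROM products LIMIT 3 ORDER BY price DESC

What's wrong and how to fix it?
Bug: ORDER BY cannot follow LIMIT; LIMIT is the final clause

Fix: Sort with ORDER BY, then apply LIMIT

Corrected query:
SELECT * FROM products ORDER BY price DESC LIMIT 3

Result:
id | name | category  | price   | stock
---+------+-----------+---------+------
6  | Sofa | Furniture | 1163.29 | 336  
7  | Sofa | Furniture | 1098.28 | 474  
3  | Bowl | Kitchen   | 1047.59 | 114  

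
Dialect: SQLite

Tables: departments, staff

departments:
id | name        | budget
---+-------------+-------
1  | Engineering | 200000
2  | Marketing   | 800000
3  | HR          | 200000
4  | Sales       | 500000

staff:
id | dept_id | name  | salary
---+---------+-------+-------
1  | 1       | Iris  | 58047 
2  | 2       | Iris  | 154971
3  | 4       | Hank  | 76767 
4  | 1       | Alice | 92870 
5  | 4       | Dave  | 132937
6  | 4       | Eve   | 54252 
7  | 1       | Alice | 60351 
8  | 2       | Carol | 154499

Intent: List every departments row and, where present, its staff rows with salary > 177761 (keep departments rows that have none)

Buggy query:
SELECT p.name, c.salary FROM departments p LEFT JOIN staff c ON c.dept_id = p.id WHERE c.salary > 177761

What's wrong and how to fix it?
Bug: Filtering c.salary in WHERE discards the NULL rows produced by LEFT JOIN, turning it into an inner join

Fix: Move the right-table condition into the ON clause so unmatched parents are kept

Corrected query:
SELECT p.name, c.salary FROM departments p LEFT JOIN staff c ON c.dept_id = p.id AND c.salary > 177761

Result:
name        | salary
------------+-------
Engineering | NULL  
Marketing   | NULL  
HR          | NULL  
Sales       | NULL  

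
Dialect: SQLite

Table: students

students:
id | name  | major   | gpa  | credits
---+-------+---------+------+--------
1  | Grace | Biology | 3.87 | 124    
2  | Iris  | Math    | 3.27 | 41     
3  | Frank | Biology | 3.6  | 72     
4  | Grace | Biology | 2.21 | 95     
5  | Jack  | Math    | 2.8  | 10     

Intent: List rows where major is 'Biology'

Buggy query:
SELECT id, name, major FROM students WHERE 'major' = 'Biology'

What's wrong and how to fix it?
Bug: 'major' in single quotes is a string literal, not the column; the comparison is literal-vs-literal and never true

Fix: Reference the column as major without single quotes

Corrected query:
SELECT id, name, major FROM students WHERE major = 'Biology'

Result:
id | name  | major  
---+-------+--------
1  | Grace | Biology
3  | Frank | Biology
4  | Grace | Biology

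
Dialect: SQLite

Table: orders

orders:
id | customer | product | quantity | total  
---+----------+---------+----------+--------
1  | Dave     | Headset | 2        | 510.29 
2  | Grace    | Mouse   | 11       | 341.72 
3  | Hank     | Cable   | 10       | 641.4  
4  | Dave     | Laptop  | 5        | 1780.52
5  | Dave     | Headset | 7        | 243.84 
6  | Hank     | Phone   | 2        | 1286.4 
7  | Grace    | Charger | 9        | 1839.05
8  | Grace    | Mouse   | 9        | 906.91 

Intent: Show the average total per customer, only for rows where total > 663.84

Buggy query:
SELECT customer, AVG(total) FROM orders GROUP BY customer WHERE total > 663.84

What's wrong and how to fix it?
Bug: WHERE cannot follow GROUP BY

Fix: Place WHERE between FROM and GROUP BY

Corrected query:
SELECT customer, AVG(total) FROM orders WHERE total > 663.84 GROUP BY customer

Result:
customer | AVG(total)
---------+-----------
Dave     | 1780.52   
Grace    | 1372.98   
Hank     | 1286.4    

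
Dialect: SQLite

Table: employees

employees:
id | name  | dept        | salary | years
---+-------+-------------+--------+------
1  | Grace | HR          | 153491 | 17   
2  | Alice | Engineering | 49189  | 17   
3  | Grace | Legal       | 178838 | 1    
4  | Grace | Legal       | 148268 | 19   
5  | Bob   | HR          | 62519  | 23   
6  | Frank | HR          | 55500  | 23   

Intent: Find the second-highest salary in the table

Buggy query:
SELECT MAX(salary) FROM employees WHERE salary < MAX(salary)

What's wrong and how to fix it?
Bug: MAX(salary) on the right of the comparison is an aggregate-in-WHERE error

Fix: Compute the overall MAX in a subquery, then take MAX of rows below it

Corrected query:
SELECT MAX(salary) FROM employees WHERE salary < (SELECT MAX(salary) FROM employees)

Result:
MAX(salary)
-----------
153491     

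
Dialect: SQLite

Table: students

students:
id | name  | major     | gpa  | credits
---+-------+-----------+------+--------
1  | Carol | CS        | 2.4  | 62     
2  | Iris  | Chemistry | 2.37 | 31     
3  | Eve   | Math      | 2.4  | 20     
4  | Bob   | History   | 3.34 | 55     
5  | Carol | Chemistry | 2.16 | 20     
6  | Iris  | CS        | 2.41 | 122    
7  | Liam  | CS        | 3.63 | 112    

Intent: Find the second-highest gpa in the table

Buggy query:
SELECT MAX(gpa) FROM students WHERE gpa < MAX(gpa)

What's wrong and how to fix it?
Bug: The inner MAX is an aggregate inside WHERE, which is not allowed

Fix: Compute the overall MAX in a subquery, then take MAX of rows below it

Corrected query:
SELECT MAX(gpa) FROM students WHERE gpa < (SELECT MAX(gpa) FROM students)

Result:
MAX(gpa)
--------
3.34    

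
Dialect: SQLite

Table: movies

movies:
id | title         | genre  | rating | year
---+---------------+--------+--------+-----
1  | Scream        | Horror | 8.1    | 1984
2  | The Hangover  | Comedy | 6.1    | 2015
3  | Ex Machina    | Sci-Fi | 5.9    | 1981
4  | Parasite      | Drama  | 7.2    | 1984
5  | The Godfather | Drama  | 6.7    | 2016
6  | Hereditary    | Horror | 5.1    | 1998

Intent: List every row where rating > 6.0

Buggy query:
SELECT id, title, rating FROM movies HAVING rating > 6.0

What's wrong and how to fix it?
Bug: HAVING filters the output of aggregation, but this query has no GROUP BY and no aggregate functions, so SQLite rejects it (HAVING clause on a non-aggregate query); the condition here is per row

Fix: Replace HAVING with WHERE since the condition applies to individual rows

Corrected query:
SELECT id, title, rating FROM movies WHERE rating > 6.0

Result:
id | title         | rating
---+---------------+-------
1  | Scream        | 8.1   
2  | The Hangover  | 6.1   
4  | Parasite      | 7.2   
5  | The Godfather | 6.7   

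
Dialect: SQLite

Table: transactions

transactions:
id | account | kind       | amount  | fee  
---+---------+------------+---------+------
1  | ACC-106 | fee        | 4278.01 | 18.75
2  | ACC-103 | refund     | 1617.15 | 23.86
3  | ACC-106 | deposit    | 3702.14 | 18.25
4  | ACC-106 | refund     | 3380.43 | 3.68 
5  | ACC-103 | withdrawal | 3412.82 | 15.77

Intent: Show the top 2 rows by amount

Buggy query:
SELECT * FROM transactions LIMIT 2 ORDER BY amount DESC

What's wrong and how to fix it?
Bug: ORDER BY cannot follow LIMIT; LIMIT is the final clause

Fix: Swap the clauses: ORDER BY first, then LIMIT

Corrected query:
SELECT * FROM transactions ORDER BY amount DESC LIMIT 2

Result:
id | account | kind    | amount  | fee  
---+---------+---------+---------+------
1  | ACC-106 | fee     | 4278.01 | 18.75
3  | ACC-106 | deposit | 3702.14 | 18.25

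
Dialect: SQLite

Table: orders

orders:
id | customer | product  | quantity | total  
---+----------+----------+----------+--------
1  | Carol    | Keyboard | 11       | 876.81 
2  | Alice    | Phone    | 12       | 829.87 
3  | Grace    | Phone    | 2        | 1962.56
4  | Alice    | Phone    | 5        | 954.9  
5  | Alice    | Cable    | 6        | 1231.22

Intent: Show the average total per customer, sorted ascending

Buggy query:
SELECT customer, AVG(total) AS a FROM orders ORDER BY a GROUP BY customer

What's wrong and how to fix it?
Bug: ORDER BY appears before GROUP BY; SQL clause order requires GROUP BY first

Fix: Move ORDER BY to the end, after GROUP BY

Corrected query:
SELECT customer, AVG(total) AS a FROM orders GROUP BY customer ORDER BY a

Result:
customer | a      
---------+--------
Carol    | 876.81 
Alice    | 1005.33
Grace    | 1962.56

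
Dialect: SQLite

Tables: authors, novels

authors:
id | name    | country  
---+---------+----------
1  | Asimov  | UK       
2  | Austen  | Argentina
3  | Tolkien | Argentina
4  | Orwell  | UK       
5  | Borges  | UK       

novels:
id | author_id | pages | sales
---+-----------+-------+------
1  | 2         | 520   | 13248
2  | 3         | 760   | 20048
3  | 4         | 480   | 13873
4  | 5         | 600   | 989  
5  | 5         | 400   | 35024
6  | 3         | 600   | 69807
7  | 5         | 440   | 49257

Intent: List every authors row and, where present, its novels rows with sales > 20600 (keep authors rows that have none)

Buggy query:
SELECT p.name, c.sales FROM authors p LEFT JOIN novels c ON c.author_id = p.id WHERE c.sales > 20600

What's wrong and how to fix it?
Bug: A WHERE condition on the right-hand table after LEFT JOIN drops unmatched parents

Fix: Move the right-table condition into the ON clause so unmatched parents are kept

Corrected query:
SELECT p.name, c.sales FROM authors p LEFT JOIN novels c ON c.author_id = p.id AND c.sales > 20600

Result:
name    | sales
--------+------
Asimov  | NULL 
Austen  | NULL 
Tolkien | 69807
Orwell  | NULL 
Borges  | 35024
Borges  | 49257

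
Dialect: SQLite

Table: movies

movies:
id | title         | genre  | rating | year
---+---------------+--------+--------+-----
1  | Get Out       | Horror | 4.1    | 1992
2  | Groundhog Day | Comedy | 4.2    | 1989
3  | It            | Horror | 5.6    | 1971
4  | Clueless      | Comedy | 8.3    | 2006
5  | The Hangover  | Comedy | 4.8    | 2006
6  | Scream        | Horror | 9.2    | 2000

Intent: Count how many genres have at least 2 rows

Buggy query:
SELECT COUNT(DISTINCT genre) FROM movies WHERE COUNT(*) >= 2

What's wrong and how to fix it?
Bug: COUNT(*) cannot appear in WHERE; the per-group count doesn't exist yet

Fix: Use a subquery that GROUPs and filters with HAVING, then count its rows

Corrected query:
SELECT COUNT(*) FROM (SELECT genre FROM movies GROUP BY genre HAVING COUNT(*) >= 2)

Result:
COUNT(*)
--------
2       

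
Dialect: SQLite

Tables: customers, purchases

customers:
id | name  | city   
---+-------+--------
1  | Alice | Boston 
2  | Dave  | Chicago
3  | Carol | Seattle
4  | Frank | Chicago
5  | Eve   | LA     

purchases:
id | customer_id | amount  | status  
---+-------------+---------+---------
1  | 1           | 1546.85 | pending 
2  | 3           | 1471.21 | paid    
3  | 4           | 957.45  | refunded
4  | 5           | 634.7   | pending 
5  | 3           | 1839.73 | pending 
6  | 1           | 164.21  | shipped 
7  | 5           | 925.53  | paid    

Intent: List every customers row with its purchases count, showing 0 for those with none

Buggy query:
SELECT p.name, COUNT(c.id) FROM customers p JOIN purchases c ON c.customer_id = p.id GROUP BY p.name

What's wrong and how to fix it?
Bug: An inner join excludes parents with zero children

Fix: Use LEFT JOIN so parents without children still appear (COUNT(c.id) gives 0)

Corrected query:
SELECT p.name, COUNT(c.id) FROM customers p LEFT JOIN purchases c ON c.customer_id = p.id GROUP BY p.name

Result:
name  | COUNT(c.id)
------+------------
Alice | 2          
Carol | 2          
Dave  | 0          
Eve   | 2          
Frank | 1          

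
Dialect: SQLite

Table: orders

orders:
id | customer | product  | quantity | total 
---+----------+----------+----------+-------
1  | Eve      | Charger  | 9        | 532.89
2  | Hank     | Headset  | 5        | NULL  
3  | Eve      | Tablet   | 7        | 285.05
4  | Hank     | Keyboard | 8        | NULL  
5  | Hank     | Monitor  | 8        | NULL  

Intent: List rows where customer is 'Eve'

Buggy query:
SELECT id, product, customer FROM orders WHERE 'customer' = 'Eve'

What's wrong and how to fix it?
Bug: 'customer' in single quotes is a string literal, not the column; the comparison is literal-vs-literal and never true

Fix: Remove the quotes around the column name (or use double quotes for an identifier)

Corrected query:
SELECT id, product, customer FROM orders WHERE customer = 'Eve'

Result:
id | product | customer
---+---------+---------
1  | Charger | Eve     
3  | Tablet  | Eve     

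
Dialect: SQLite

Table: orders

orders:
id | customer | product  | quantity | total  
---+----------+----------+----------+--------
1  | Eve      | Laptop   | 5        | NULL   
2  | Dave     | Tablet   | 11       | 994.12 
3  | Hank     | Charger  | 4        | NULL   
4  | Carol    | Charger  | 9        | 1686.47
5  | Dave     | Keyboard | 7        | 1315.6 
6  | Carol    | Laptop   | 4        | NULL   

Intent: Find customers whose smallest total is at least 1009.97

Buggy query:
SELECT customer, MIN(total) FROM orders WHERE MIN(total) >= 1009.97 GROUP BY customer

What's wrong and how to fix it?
Bug: Aggregates like MIN are computed per group after WHERE runs

Fix: Use HAVING for the per-group MIN condition

Corrected query:
SELECT customer, MIN(total) FROM orders GROUP BY customer HAVING MIN(total) >= 1009.97

Result:
customer | MIN(total)
---------+-----------
Carol    | 1686.47   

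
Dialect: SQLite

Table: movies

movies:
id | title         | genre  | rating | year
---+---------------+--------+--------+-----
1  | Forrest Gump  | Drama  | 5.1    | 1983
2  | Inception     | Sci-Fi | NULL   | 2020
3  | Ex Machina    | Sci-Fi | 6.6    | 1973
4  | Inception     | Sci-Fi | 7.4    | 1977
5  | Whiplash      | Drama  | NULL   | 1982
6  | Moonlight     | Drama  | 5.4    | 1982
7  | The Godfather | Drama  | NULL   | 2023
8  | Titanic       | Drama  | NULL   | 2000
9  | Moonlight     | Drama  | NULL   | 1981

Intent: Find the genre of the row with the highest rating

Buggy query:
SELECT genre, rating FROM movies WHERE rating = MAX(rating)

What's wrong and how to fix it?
Bug: MAX(rating) is an aggregate and cannot be used directly in WHERE

Fix: Use a subquery: WHERE rating = (SELECT MAX(rating) FROM movies)

Corrected query:
SELECT genre, rating FROM movies WHERE rating = (SELECT MAX(rating) FROM movies)

Result:
genre  | rating
-------+-------
Sci-Fi | 7.4   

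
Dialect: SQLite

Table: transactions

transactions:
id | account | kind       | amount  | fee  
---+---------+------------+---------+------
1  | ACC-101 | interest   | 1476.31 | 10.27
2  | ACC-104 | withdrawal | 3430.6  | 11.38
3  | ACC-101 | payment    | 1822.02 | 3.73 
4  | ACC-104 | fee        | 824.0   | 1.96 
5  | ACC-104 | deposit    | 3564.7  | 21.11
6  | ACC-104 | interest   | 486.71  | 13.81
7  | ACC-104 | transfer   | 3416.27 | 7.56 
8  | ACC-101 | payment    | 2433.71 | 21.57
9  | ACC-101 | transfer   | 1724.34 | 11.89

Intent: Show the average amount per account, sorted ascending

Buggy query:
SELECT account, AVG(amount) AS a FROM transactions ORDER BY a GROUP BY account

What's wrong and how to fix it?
Bug: GROUP BY must precede ORDER BY

Fix: Move ORDER BY to the end, after GROUP BY

Corrected query:
SELECT account, AVG(amount) AS a FROM transactions GROUP BY account ORDER BY a

Result:
account | a       
--------+---------
ACC-101 | 1864.095
ACC-104 | 2344.456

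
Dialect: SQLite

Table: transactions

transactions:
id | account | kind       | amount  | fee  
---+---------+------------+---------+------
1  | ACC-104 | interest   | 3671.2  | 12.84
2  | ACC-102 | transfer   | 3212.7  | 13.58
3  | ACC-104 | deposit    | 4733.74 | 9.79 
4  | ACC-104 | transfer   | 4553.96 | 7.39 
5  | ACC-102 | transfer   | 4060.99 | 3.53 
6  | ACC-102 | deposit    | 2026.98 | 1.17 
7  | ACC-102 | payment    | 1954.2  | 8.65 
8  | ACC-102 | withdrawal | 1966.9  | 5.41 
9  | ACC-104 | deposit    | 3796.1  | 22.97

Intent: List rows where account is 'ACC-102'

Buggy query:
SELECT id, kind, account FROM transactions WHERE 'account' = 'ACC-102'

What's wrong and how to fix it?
Bug: Single quotes denote string literals in SQL; the column name is being compared as a constant string

Fix: Reference the column as account without single quotes

Corrected query:
SELECT id, kind, account FROM transactions WHERE account = 'ACC-102'

Result:
id | kind       | account
---+------------+--------
2  | transfer   | ACC-102
5  | transfer   | ACC-102
6  | deposit    | ACC-102
7  | payment    | ACC-102
8  | withdrawal | ACC-102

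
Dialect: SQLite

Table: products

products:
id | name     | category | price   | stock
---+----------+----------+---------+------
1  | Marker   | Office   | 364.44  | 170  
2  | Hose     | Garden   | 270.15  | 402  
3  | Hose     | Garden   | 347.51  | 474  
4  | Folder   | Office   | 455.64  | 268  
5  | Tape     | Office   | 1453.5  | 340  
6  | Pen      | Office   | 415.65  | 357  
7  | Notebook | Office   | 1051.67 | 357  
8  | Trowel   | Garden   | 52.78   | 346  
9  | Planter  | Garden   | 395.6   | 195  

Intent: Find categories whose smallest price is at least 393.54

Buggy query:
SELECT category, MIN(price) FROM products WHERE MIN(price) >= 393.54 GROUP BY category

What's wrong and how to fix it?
Bug: Aggregates like MIN are computed per group after WHERE runs

Fix: Use HAVING for the per-group MIN condition

Corrected query:
SELECT category, MIN(price) FROM products GROUP BY category HAVING MIN(price) >= 393.54

Result:
(no rows)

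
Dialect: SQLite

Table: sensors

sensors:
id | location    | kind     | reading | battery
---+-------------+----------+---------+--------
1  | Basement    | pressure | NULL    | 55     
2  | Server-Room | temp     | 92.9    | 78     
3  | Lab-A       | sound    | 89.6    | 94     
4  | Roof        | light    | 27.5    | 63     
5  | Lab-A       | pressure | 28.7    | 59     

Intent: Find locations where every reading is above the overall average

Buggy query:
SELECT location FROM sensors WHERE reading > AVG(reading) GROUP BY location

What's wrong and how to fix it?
Bug: AVG() is an aggregate; it can't sit directly in WHERE

Fix: Compute the overall average in a scalar subquery and compare each group's MIN against it in HAVING

Corrected query:
SELECT location FROM sensors GROUP BY location HAVING MIN(reading) > (SELECT AVG(reading) FROM sensors)

Result:
location   
-----------
Server-Room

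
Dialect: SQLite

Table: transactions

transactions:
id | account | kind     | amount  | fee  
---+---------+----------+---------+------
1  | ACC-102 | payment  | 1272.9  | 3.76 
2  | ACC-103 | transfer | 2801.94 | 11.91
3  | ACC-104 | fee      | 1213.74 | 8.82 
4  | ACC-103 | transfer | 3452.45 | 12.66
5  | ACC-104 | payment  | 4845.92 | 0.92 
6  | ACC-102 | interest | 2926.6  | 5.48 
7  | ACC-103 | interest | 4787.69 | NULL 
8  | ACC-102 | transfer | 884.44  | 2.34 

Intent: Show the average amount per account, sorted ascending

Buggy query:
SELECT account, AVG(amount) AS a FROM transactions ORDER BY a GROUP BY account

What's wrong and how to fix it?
Bug: GROUP BY must precede ORDER BY

Fix: Reorder: SELECT … FROM … GROUP BY … ORDER BY …

Corrected query:
SELECT account, AVG(amount) AS a FROM transactions GROUP BY account ORDER BY a

Result:
account | a          
--------+------------
ACC-102 | 1694.646667
ACC-104 | 3029.83    
ACC-103 | 3680.693333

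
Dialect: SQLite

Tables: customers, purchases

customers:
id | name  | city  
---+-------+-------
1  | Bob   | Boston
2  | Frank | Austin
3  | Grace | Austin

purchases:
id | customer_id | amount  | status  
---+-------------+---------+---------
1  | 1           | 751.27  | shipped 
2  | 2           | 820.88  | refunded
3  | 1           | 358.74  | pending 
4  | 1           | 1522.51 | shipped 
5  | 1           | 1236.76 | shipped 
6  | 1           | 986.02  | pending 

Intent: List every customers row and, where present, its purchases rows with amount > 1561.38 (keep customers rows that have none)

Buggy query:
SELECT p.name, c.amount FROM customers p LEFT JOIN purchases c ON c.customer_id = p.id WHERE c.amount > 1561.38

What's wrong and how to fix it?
Bug: Filtering c.amount in WHERE discards the NULL rows produced by LEFT JOIN, turning it into an inner join

Fix: Put 'c.amount > 1561.38' in the JOIN's ON clause instead of WHERE

Corrected query:
SELECT p.name, c.amount FROM customers p LEFT JOIN purchases c ON c.customer_id = p.id AND c.amount > 1561.38

Result:
name  | amount
------+-------
Bob   | NULL  
Frank | NULL  
Grace | NULL  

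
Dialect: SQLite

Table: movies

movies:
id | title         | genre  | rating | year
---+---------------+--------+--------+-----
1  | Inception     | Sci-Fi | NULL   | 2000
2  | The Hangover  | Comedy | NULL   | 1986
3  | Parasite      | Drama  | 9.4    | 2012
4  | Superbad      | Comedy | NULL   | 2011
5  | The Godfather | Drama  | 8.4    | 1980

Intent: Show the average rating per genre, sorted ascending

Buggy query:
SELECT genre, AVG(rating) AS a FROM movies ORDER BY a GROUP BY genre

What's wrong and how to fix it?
Bug: GROUP BY must precede ORDER BY

Fix: Move ORDER BY to the end, after GROUP BY

Corrected query:
SELECT genre, AVG(rating) AS a FROM movies GROUP BY genre ORDER BY a

Result:
genre  | a   
-------+-----
Comedy | NULL
Sci-Fi | NULL
Drama  | 8.9 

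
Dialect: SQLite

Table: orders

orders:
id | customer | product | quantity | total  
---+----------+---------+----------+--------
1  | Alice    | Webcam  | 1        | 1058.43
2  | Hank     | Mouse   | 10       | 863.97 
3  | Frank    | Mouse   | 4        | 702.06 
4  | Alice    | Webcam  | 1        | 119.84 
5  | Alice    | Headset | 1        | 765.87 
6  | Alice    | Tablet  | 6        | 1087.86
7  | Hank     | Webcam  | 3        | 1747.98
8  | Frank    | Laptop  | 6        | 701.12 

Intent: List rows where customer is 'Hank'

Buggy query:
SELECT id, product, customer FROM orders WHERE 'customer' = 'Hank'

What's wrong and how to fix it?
Bug: Single quotes denote string literals in SQL; the column name is being compared as a constant string

Fix: Reference the column as customer without single quotes

Corrected query:
SELECT id, product, customer FROM orders WHERE customer = 'Hank'

Result:
id | product | customer
---+---------+---------
2  | Mouse   | Hank    
7  | Webcam  | Hank    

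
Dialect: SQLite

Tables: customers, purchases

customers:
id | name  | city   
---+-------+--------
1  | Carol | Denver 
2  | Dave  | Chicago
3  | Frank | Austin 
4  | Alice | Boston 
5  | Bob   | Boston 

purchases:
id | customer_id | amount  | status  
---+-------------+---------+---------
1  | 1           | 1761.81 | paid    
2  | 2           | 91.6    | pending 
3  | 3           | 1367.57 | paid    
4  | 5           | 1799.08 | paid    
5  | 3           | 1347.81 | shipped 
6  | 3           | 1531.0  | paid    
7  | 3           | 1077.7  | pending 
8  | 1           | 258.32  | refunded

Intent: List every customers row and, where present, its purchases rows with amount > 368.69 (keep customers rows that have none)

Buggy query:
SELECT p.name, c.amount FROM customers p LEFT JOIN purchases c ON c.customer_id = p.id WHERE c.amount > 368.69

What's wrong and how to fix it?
Bug: Filtering c.amount in WHERE discards the NULL rows produced by LEFT JOIN, turning it into an inner join

Fix: Move the right-table condition into the ON clause so unmatched parents are kept

Corrected query:
SELECT p.name, c.amount FROM customers p LEFT JOIN purchases c ON c.customer_id = p.id AND c.amount > 368.69

Result:
name  | amount 
------+--------
Carol | 1761.81
Dave  | NULL   
Frank | 1077.7 
Frank | 1347.81
Frank | 1367.57
Frank | 1531   
Alice | NULL   
Bob   | 1799.08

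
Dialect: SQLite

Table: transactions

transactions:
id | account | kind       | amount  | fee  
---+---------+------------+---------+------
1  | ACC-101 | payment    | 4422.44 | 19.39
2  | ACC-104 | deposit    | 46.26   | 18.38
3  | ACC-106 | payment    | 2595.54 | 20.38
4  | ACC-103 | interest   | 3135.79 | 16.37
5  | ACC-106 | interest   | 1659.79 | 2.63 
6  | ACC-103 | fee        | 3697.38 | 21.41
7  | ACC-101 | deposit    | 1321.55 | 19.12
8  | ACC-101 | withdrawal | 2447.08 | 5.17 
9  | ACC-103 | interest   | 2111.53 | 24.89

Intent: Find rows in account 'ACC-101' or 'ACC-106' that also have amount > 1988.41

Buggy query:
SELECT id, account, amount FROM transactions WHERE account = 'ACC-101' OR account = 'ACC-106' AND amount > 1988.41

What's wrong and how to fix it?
Bug: Without parentheses, AND is evaluated before OR, so the amount filter only applies to the 'ACC-106' branch

Fix: Group the OR with parentheses (or use IN), then AND the threshold

Corrected query:
SELECT id, account, amount FROM transactions WHERE (account = 'ACC-101' OR account = 'ACC-106') AND amount > 1988.41

Result:
id | account | amount 
---+---------+--------
1  | ACC-101 | 4422.44
3  | ACC-106 | 2595.54
8  | ACC-101 | 2447.08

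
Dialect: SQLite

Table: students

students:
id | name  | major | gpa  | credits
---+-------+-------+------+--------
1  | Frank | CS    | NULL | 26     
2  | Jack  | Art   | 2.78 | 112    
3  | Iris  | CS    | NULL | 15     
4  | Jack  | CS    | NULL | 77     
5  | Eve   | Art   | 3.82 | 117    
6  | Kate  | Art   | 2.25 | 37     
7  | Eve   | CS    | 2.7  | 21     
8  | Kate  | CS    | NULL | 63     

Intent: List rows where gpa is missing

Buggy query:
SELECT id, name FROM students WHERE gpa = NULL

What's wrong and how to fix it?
Bug: '= NULL' is always unknown in SQL three-valued logic, so no rows match

Fix: Use IS NULL to test for NULL

Corrected query:
SELECT id, name FROM students WHERE gpa IS NULL

Result:
id | name 
---+------
1  | Frank
3  | Iris 
4  | Jack 
8  | Kate 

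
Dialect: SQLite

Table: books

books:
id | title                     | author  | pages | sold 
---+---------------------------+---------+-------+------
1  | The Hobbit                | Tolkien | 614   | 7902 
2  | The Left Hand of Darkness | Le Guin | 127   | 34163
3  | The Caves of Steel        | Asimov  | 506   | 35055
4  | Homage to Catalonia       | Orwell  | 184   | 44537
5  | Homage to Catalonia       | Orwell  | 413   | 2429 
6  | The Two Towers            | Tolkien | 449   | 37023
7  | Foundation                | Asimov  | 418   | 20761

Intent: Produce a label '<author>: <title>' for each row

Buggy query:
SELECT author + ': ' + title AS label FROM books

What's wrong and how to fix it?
Bug: '+' is numeric addition; on text columns SQLite converts them to 0 instead of concatenating

Fix: Use the || operator for string concatenation

Corrected query:
SELECT author || ': ' || title AS label FROM books

Result:
label                             
----------------------------------
Tolkien: The Hobbit               
Le Guin: The Left Hand of Darkness
Asimov: The Caves of Steel        
Orwell: Homage to Catalonia       
Orwell: Homage to Catalonia       
Tolkien: The Two Towers           
Asimov: Foundation                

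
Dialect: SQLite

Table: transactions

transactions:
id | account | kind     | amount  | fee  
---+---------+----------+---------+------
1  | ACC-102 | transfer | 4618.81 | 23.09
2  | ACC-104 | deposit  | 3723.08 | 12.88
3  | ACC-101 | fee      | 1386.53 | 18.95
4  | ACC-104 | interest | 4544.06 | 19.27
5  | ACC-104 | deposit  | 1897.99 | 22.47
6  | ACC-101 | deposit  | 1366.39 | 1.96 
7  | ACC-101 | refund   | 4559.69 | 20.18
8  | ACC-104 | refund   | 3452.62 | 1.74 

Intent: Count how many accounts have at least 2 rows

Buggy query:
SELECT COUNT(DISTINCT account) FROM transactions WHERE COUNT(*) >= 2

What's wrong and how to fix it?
Bug: COUNT(*) cannot appear in WHERE; the per-group count doesn't exist yet

Fix: Group first with HAVING COUNT(*) >= 2, then COUNT the resulting groups

Corrected query:
SELECT COUNT(*) FROM (SELECT account FROM transactions GROUP BY account HAVING COUNT(*) >= 2)

Result:
COUNT(*)
--------
2       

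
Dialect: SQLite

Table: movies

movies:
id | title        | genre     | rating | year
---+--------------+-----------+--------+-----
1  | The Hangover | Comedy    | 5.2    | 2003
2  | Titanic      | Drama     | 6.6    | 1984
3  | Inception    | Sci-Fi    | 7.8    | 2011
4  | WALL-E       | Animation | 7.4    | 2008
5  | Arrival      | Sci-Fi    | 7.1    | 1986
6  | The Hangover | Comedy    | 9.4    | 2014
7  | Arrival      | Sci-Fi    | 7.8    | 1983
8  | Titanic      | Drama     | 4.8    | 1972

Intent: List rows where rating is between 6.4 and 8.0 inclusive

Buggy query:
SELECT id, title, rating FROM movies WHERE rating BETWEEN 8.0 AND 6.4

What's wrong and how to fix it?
Bug: BETWEEN expects the lower bound first; with 8.0 AND 6.4 the range is empty

Fix: Swap the bounds so the smaller value comes first

Corrected query:
SELECT id, title, rating FROM movies WHERE rating BETWEEN 6.4 AND 8.0

Result:
id | title     | rating
---+-----------+-------
2  | Titanic   | 6.6   
3  | Inception | 7.8   
4  | WALL-E    | 7.4   
5  | Arrival   | 7.1   
7  | Arrival   | 7.8   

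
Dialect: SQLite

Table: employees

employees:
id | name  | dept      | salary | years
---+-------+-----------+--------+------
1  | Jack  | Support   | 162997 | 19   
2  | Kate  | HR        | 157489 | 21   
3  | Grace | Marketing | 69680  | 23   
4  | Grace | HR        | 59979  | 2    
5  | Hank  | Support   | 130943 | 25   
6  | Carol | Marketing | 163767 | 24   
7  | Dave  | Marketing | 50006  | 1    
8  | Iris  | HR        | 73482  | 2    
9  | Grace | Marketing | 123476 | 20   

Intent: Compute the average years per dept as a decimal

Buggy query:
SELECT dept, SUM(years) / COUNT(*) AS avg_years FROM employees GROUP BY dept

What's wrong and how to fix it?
Bug: SUM(years) and COUNT(*) are both integers; the division truncates the fractional part

Fix: Cast one side to REAL so the division keeps the fractional part

Corrected query:
SELECT dept, SUM(years) * 1.0 / COUNT(*) AS avg_years FROM employees GROUP BY dept

Result:
dept      | avg_years
----------+----------
HR        | 8.333333 
Marketing | 17       
Support   | 22       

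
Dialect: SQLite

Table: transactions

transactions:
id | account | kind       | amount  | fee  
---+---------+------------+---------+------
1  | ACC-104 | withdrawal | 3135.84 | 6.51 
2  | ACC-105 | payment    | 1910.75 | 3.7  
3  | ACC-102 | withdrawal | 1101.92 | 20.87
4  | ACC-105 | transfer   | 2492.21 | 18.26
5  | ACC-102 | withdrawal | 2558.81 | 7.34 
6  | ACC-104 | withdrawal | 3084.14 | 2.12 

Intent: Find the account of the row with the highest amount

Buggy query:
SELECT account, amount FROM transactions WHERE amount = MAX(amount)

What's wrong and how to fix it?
Bug: MAX(amount) is an aggregate and cannot be used directly in WHERE

Fix: Use a subquery: WHERE amount = (SELECT MAX(amount) FROM transactions)

Corrected query:
SELECT account, amount FROM transactions WHERE amount = (SELECT MAX(amount) FROM transactions)

Result:
account | amount 
--------+--------
ACC-104 | 3135.84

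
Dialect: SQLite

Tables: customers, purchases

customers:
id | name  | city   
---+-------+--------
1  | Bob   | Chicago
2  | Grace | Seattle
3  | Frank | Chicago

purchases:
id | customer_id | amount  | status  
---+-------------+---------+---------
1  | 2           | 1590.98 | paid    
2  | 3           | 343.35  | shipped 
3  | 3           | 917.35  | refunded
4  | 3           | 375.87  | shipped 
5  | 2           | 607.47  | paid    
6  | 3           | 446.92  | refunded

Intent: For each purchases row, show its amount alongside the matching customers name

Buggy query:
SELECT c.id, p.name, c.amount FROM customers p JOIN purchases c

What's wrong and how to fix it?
Bug: Missing join condition: each purchases row is matched to all customers rows instead of just its own

Fix: Add ON c.customer_id = p.id to the JOIN

Corrected query:
SELECT c.id, p.name, c.amount FROM customers p JOIN purchases c ON c.customer_id = p.id

Result:
id | name  | amount 
---+-------+--------
1  | Grace | 1590.98
2  | Frank | 343.35 
3  | Frank | 917.35 
4  | Frank | 375.87 
5  | Grace | 607.47 
6  | Frank | 446.92 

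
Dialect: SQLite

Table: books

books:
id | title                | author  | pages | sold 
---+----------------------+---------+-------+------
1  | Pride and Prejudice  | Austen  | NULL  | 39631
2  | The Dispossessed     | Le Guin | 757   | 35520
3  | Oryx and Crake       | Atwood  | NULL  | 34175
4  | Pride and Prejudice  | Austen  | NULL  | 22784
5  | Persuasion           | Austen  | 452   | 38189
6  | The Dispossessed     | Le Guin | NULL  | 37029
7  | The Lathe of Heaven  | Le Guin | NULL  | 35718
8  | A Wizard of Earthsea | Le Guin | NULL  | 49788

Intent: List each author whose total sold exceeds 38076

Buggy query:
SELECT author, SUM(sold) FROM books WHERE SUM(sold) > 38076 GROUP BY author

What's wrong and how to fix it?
Bug: Aggregate functions cannot appear in a WHERE clause

Fix: Use HAVING (which filters groups after aggregation) instead of WHERE

Corrected query:
SELECT author, SUM(sold) FROM books GROUP BY author HAVING SUM(sold) > 38076

Result:
author  | SUM(sold)
--------+----------
Austen  | 100604   
Le Guin | 158055   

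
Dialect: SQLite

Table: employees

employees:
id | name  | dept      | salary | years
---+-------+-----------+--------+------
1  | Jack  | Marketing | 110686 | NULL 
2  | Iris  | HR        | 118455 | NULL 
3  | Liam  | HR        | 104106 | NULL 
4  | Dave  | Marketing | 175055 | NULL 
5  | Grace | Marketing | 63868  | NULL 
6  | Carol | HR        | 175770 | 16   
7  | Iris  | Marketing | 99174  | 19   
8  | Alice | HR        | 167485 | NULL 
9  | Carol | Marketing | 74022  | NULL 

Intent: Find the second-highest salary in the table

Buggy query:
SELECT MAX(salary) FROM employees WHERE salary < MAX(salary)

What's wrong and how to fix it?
Bug: MAX(salary) on the right of the comparison is an aggregate-in-WHERE error

Fix: Put the inner MAX in a scalar subquery

Corrected query:
SELECT MAX(salary) FROM employees WHERE salary < (SELECT MAX(salary) FROM employees)

Result:
MAX(salary)
-----------
175055     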